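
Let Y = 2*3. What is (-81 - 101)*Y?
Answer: -1092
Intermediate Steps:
Y = 6
(-81 - 101)*Y = (-81 - 101)*6 = -182*6 = -1092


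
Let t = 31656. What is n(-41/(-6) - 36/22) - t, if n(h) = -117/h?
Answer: -10865730/343 ≈ -31679.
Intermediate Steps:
n(-41/(-6) - 36/22) - t = -117/(-41/(-6) - 36/22) - 1*31656 = -117/(-41*(-1/6) - 36*1/22) - 31656 = -117/(41/6 - 18/11) - 31656 = -117/343/66 - 31656 = -117*66/343 - 31656 = -7722/343 - 31656 = -10865730/343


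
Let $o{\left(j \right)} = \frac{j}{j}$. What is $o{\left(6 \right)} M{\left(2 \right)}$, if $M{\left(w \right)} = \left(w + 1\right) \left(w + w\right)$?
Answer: $12$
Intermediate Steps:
$o{\left(j \right)} = 1$
$M{\left(w \right)} = 2 w \left(1 + w\right)$ ($M{\left(w \right)} = \left(1 + w\right) 2 w = 2 w \left(1 + w\right)$)
$o{\left(6 \right)} M{\left(2 \right)} = 1 \cdot 2 \cdot 2 \left(1 + 2\right) = 1 \cdot 2 \cdot 2 \cdot 3 = 1 \cdot 12 = 12$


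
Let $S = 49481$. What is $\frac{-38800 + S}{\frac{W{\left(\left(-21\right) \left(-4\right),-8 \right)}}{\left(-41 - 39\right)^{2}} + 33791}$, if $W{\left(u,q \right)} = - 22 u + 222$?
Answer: $\frac{34179200}{108130387} \approx 0.31609$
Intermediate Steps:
$W{\left(u,q \right)} = 222 - 22 u$
$\frac{-38800 + S}{\frac{W{\left(\left(-21\right) \left(-4\right),-8 \right)}}{\left(-41 - 39\right)^{2}} + 33791} = \frac{-38800 + 49481}{\frac{222 - 22 \left(\left(-21\right) \left(-4\right)\right)}{\left(-41 - 39\right)^{2}} + 33791} = \frac{10681}{\frac{222 - 1848}{\left(-80\right)^{2}} + 33791} = \frac{10681}{\frac{222 - 1848}{6400} + 33791} = \frac{10681}{\left(-1626\right) \frac{1}{6400} + 33791} = \frac{10681}{- \frac{813}{3200} + 33791} = \frac{10681}{\frac{108130387}{3200}} = 10681 \cdot \frac{3200}{108130387} = \frac{34179200}{108130387}$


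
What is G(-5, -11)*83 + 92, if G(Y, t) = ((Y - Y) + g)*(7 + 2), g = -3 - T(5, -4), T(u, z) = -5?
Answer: 1586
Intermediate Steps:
g = 2 (g = -3 - 1*(-5) = -3 + 5 = 2)
G(Y, t) = 18 (G(Y, t) = ((Y - Y) + 2)*(7 + 2) = (0 + 2)*9 = 2*9 = 18)
G(-5, -11)*83 + 92 = 18*83 + 92 = 1494 + 92 = 1586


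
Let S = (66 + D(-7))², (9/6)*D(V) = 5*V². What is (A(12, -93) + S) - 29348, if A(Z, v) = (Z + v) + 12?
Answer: 208591/9 ≈ 23177.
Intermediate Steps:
A(Z, v) = 12 + Z + v
D(V) = 10*V²/3 (D(V) = 2*(5*V²)/3 = 10*V²/3)
S = 473344/9 (S = (66 + (10/3)*(-7)²)² = (66 + (10/3)*49)² = (66 + 490/3)² = (688/3)² = 473344/9 ≈ 52594.)
(A(12, -93) + S) - 29348 = ((12 + 12 - 93) + 473344/9) - 29348 = (-69 + 473344/9) - 29348 = 472723/9 - 29348 = 208591/9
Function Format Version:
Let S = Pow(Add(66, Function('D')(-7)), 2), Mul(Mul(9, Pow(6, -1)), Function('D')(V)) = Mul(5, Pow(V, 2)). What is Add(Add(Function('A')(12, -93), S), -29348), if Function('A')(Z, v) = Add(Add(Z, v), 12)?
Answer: Rational(208591, 9) ≈ 23177.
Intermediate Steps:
Function('A')(Z, v) = Add(12, Z, v)
Function('D')(V) = Mul(Rational(10, 3), Pow(V, 2)) (Function('D')(V) = Mul(Rational(2, 3), Mul(5, Pow(V, 2))) = Mul(Rational(10, 3), Pow(V, 2)))
S = Rational(473344, 9) (S = Pow(Add(66, Mul(Rational(10, 3), Pow(-7, 2))), 2) = Pow(Add(66, Mul(Rational(10, 3), 49)), 2) = Pow(Add(66, Rational(490, 3)), 2) = Pow(Rational(688, 3), 2) = Rational(473344, 9) ≈ 52594.)
Add(Add(Function('A')(12, -93), S), -29348) = Add(Add(Add(12, 12, -93), Rational(473344, 9)), -29348) = Add(Add(-69, Rational(473344, 9)), -29348) = Add(Rational(472723, 9), -29348) = Rational(208591, 9)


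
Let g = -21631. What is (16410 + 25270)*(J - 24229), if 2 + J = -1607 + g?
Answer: -1978507920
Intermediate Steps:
J = -23240 (J = -2 + (-1607 - 21631) = -2 - 23238 = -23240)
(16410 + 25270)*(J - 24229) = (16410 + 25270)*(-23240 - 24229) = 41680*(-47469) = -1978507920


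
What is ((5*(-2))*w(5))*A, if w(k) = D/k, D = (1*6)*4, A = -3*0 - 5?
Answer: 240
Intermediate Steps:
A = -5 (A = 0 - 5 = -5)
D = 24 (D = 6*4 = 24)
w(k) = 24/k
((5*(-2))*w(5))*A = ((5*(-2))*(24/5))*(-5) = -240/5*(-5) = -10*24/5*(-5) = -48*(-5) = 240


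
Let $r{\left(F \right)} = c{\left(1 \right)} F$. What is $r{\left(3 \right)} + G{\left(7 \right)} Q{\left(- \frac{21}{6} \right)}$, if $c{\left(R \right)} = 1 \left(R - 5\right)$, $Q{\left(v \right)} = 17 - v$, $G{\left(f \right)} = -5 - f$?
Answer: $-258$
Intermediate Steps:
$c{\left(R \right)} = -5 + R$ ($c{\left(R \right)} = 1 \left(-5 + R\right) = -5 + R$)
$r{\left(F \right)} = - 4 F$ ($r{\left(F \right)} = \left(-5 + 1\right) F = - 4 F$)
$r{\left(3 \right)} + G{\left(7 \right)} Q{\left(- \frac{21}{6} \right)} = \left(-4\right) 3 + \left(-5 - 7\right) \left(17 - - \frac{21}{6}\right) = -12 + \left(-5 - 7\right) \left(17 - \left(-21\right) \frac{1}{6}\right) = -12 - 12 \left(17 - - \frac{7}{2}\right) = -12 - 12 \left(17 + \frac{7}{2}\right) = -12 - 246 = -258$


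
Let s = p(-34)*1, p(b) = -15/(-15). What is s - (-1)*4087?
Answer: 4088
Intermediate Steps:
p(b) = 1 (p(b) = -15*(-1/15) = 1)
s = 1 (s = 1*1 = 1)
s - (-1)*4087 = 1 - (-1)*4087 = 1 - 1*(-4087) = 1 + 4087 = 4088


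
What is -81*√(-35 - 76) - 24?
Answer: -24 - 81*I*√111 ≈ -24.0 - 853.39*I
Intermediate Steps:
-81*√(-35 - 76) - 24 = -81*I*√111 - 24 = -24 - 81*I*√111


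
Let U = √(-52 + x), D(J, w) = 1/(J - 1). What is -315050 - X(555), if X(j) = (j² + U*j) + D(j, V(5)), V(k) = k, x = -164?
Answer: -345183551/554 - 3330*I*√6 ≈ -6.2308e+5 - 8156.8*I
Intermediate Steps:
D(J, w) = 1/(-1 + J)
U = 6*I*√6 (U = √(-52 - 164) = √(-216) = 6*I*√6 ≈ 14.697*I)
X(j) = j² + 1/(-1 + j) + 6*I*j*√6 (X(j) = (j² + (6*I*√6)*j) + 1/(-1 + j) = (j² + 6*I*j*√6) + 1/(-1 + j) = j² + 1/(-1 + j) + 6*I*j*√6)
-315050 - X(555) = -315050 - (1 + 555*(-1 + 555)*(555 + 6*I*√6))/(-1 + 555) = -315050 - (1 + 555*554*(555 + 6*I*√6))/554 = -315050 - (1 + (170645850 + 1844820*I*√6))/554 = -315050 - (170645851 + 1844820*I*√6)/554 = -315050 - (170645851/554 + 3330*I*√6) = -315050 + (-170645851/554 - 3330*I*√6) = -345183551/554 - 3330*I*√6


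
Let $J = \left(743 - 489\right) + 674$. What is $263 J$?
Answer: $244064$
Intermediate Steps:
$J = 928$ ($J = 254 + 674 = 928$)
$263 J = 263 \cdot 928 = 244064$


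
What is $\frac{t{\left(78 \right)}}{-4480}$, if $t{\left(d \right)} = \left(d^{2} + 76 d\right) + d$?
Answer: $- \frac{1209}{448} \approx -2.6987$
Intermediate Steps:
$t{\left(d \right)} = d^{2} + 77 d$
$\frac{t{\left(78 \right)}}{-4480} = \frac{78 \left(77 + 78\right)}{-4480} = 78 \cdot 155 \left(- \frac{1}{4480}\right) = 12090 \left(- \frac{1}{4480}\right) = - \frac{1209}{448}$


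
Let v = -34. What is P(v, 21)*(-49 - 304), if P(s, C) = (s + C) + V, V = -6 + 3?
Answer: 5648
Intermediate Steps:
V = -3
P(s, C) = -3 + C + s (P(s, C) = (s + C) - 3 = (C + s) - 3 = -3 + C + s)
P(v, 21)*(-49 - 304) = (-3 + 21 - 34)*(-49 - 304) = -16*(-353) = 5648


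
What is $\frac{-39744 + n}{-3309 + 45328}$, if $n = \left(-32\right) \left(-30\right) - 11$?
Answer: $- \frac{38795}{42019} \approx -0.92327$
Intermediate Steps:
$n = 949$ ($n = 960 - 11 = 949$)
$\frac{-39744 + n}{-3309 + 45328} = \frac{-39744 + 949}{-3309 + 45328} = - \frac{38795}{42019}$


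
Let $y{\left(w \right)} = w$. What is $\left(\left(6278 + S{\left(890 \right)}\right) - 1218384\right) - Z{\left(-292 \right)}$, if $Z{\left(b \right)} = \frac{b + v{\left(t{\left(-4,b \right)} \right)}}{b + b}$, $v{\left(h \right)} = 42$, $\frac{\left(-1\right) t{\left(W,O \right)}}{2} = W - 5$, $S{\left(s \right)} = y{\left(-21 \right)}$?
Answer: $- \frac{353941209}{292} \approx -1.2121 \cdot 10^{6}$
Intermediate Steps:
$S{\left(s \right)} = -21$
$t{\left(W,O \right)} = 10 - 2 W$ ($t{\left(W,O \right)} = - 2 \left(W - 5\right) = - 2 \left(-5 + W\right) = 10 - 2 W$)
$Z{\left(b \right)} = \frac{42 + b}{2 b}$ ($Z{\left(b \right)} = \frac{b + 42}{b + b} = \frac{42 + b}{2 b}$)
$\left(\left(6278 + S{\left(890 \right)}\right) - 1218384\right) - Z{\left(-292 \right)} = \left(\left(6278 - 21\right) - 1218384\right) - \frac{42 - 292}{2 \left(-292\right)} = \left(6257 - 1218384\right) - \frac{1}{2} \left(- \frac{1}{292}\right) \left(-250\right) = -1212127 - \frac{125}{292} = - \frac{353941209}{292}$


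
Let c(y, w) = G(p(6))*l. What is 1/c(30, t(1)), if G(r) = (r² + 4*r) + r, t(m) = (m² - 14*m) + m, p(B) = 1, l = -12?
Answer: -1/72 ≈ -0.013889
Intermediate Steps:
t(m) = m² - 13*m
G(r) = r² + 5*r
c(y, w) = -72 (c(y, w) = (1*(5 + 1))*(-12) = (1*6)*(-12) = 6*(-12) = -72)
1/c(30, t(1)) = 1/(-72) = -1/72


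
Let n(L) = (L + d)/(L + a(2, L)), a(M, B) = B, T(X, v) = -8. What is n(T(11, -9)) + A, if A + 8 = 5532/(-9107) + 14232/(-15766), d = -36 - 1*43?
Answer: -4678036409/1148647696 ≈ -4.0726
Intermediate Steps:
d = -79 (d = -36 - 43 = -79)
A = -682738016/71790481 (A = -8 + (5532/(-9107) + 14232/(-15766)) = -8 + (5532*(-1/9107) + 14232*(-1/15766)) = -8 + (-5532/9107 - 7116/7883) = -8 - 108414168/71790481 = -682738016/71790481 ≈ -9.5101)
n(L) = (-79 + L)/(2*L) (n(L) = (L - 79)/(L + L) = (-79 + L)/((2*L)) = (-79 + L)*(1/(2*L)) = (-79 + L)/(2*L))
n(T(11, -9)) + A = (1/2)*(-79 - 8)/(-8) - 682738016/71790481 = (1/2)*(-1/8)*(-87) - 682738016/71790481 = 87/16 - 682738016/71790481 = -4678036409/1148647696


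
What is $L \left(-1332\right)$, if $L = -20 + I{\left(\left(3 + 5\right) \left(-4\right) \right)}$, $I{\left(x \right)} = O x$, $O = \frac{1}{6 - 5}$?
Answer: $69264$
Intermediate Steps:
$O = 1$ ($O = 1^{-1} = 1$)
$I{\left(x \right)} = x$ ($I{\left(x \right)} = 1 x = x$)
$L = -52$ ($L = -20 + \left(3 + 5\right) \left(-4\right) = -20 + 8 \left(-4\right) = -20 - 32 = -52$)
$L \left(-1332\right) = \left(-52\right) \left(-1332\right) = 69264$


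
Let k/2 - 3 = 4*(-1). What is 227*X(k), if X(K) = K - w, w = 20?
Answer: -4994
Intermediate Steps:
k = -2 (k = 6 + 2*(4*(-1)) = 6 + 2*(-4) = 6 - 8 = -2)
X(K) = -20 + K (X(K) = K - 1*20 = K - 20 = -20 + K)
227*X(k) = 227*(-20 - 2) = 227*(-22) = -4994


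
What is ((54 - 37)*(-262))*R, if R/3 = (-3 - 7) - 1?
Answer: 146982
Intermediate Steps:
R = -33 (R = 3*((-3 - 7) - 1) = 3*(-10 - 1) = 3*(-11) = -33)
((54 - 37)*(-262))*R = ((54 - 37)*(-262))*(-33) = (17*(-262))*(-33) = -4454*(-33) = 146982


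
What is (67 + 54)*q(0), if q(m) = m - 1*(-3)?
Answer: 363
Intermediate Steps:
q(m) = 3 + m (q(m) = m + 3 = 3 + m)
(67 + 54)*q(0) = (67 + 54)*(3 + 0) = 121*3 = 363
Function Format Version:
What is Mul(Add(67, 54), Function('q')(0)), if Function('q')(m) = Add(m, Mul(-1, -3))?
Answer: 363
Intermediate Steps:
Function('q')(m) = Add(3, m) (Function('q')(m) = Add(m, 3) = Add(3, m))
Mul(Add(67, 54), Function('q')(0)) = Mul(Add(67, 54), Add(3, 0)) = Mul(121, 3) = 363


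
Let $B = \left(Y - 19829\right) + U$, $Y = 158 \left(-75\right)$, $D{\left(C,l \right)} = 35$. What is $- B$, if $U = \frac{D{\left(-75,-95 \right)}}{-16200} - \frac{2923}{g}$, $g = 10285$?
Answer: $\frac{211132306223}{6664680} \approx 31679.0$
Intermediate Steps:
$U = - \frac{1908503}{6664680}$ ($U = \frac{35}{-16200} - \frac{2923}{10285} = 35 \left(- \frac{1}{16200}\right) - \frac{2923}{10285} = - \frac{7}{3240} - \frac{2923}{10285} = - \frac{1908503}{6664680} \approx -0.28636$)
$Y = -11850$
$B = - \frac{211132306223}{6664680}$ ($B = \left(-11850 - 19829\right) - \frac{1908503}{6664680} = -31679 - \frac{1908503}{6664680} = - \frac{211132306223}{6664680} \approx -31679.0$)
$- B = \left(-1\right) \left(- \frac{211132306223}{6664680}\right) = \frac{211132306223}{6664680}$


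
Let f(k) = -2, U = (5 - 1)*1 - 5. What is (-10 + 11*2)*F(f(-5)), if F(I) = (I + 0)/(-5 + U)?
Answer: 4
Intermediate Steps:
U = -1 (U = 4*1 - 5 = 4 - 5 = -1)
F(I) = -I/6 (F(I) = (I + 0)/(-5 - 1) = I/(-6) = I*(-⅙) = -I/6)
(-10 + 11*2)*F(f(-5)) = (-10 + 11*2)*(-⅙*(-2)) = (-10 + 22)*(⅓) = 12*(⅓) = 4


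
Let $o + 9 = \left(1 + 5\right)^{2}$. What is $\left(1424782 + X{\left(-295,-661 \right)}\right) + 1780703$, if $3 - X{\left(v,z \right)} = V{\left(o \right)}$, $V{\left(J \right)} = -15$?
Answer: $3205503$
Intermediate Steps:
$o = 27$ ($o = -9 + \left(1 + 5\right)^{2} = -9 + 6^{2} = -9 + 36 = 27$)
$X{\left(v,z \right)} = 18$ ($X{\left(v,z \right)} = 3 - -15 = 3 + 15 = 18$)
$\left(1424782 + X{\left(-295,-661 \right)}\right) + 1780703 = \left(1424782 + 18\right) + 1780703 = 1424800 + 1780703 = 3205503$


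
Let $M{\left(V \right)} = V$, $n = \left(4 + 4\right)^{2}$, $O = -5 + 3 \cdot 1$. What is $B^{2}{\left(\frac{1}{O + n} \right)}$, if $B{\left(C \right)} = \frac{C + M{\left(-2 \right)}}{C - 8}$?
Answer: $\frac{1681}{27225} \approx 0.061745$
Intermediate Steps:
$O = -2$ ($O = -5 + 3 = -2$)
$n = 64$ ($n = 8^{2} = 64$)
$B{\left(C \right)} = \frac{-2 + C}{-8 + C}$ ($B{\left(C \right)} = \frac{C - 2}{C - 8} = \frac{-2 + C}{-8 + C}$)
$B^{2}{\left(\frac{1}{O + n} \right)} = \left(\frac{-2 + \frac{1}{-2 + 64}}{-8 + \frac{1}{-2 + 64}}\right)^{2} = \left(\frac{-2 + \frac{1}{62}}{-8 + \frac{1}{62}}\right)^{2} = \left(\frac{1}{- \frac{495}{62}} \left(- \frac{123}{62}\right)\right)^{2} = \left(\left(- \frac{62}{495}\right) \left(- \frac{123}{62}\right)\right)^{2} = \left(\frac{41}{165}\right)^{2} = \frac{1681}{27225}$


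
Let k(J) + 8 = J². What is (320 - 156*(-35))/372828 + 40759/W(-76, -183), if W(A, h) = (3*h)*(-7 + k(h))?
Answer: 7585355819/570962034594 ≈ 0.013285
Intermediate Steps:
k(J) = -8 + J²
W(A, h) = 3*h*(-15 + h²) (W(A, h) = (3*h)*(-7 + (-8 + h²)) = (3*h)*(-15 + h²) = 3*h*(-15 + h²))
(320 - 156*(-35))/372828 + 40759/W(-76, -183) = (320 - 156*(-35))/372828 + 40759/((3*(-183)*(-15 + (-183)²))) = (320 + 5460)*(1/372828) + 40759/((3*(-183)*(-15 + 33489))) = 5780*(1/372828) + 40759/((3*(-183)*33474)) = 1445/93207 + 40759/(-18377226) = 1445/93207 + 40759*(-1/18377226) = 1445/93207 - 40759/18377226 = 7585355819/570962034594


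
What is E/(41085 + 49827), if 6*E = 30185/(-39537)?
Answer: -30185/21566326464 ≈ -1.3996e-6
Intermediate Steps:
E = -30185/237222 (E = (30185/(-39537))/6 = (30185*(-1/39537))/6 = (1/6)*(-30185/39537) = -30185/237222 ≈ -0.12724)
E/(41085 + 49827) = -30185/(237222*(41085 + 49827)) = -30185/237222/90912 = -30185/237222*1/90912 = -30185/21566326464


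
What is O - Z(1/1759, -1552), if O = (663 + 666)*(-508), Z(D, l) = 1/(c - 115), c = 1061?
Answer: -638674873/946 ≈ -6.7513e+5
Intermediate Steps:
Z(D, l) = 1/946 (Z(D, l) = 1/(1061 - 115) = 1/946)
O = -675132 (O = 1329*(-508) = -675132)
O - Z(1/1759, -1552) = -675132 - 1*1/946 = -675132 - 1/946 = -638674873/946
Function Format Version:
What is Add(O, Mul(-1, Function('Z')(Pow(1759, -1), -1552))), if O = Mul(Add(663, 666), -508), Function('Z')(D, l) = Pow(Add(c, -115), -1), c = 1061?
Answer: Rational(-638674873, 946) ≈ -6.7513e+5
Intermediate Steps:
Function('Z')(D, l) = Rational(1, 946) (Function('Z')(D, l) = Pow(Add(1061, -115), -1) = Pow(946, -1) = Rational(1, 946))
O = -675132 (O = Mul(1329, -508) = -675132)
Add(O, Mul(-1, Function('Z')(Pow(1759, -1), -1552))) = Add(-675132, Mul(-1, Rational(1, 946))) = Add(-675132, Rational(-1, 946)) = Rational(-638674873, 946)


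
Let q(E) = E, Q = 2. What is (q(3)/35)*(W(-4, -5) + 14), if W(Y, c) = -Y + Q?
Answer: 12/7 ≈ 1.7143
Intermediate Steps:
W(Y, c) = 2 - Y (W(Y, c) = -Y + 2 = 2 - Y)
(q(3)/35)*(W(-4, -5) + 14) = (3/35)*((2 - 1*(-4)) + 14) = (3*(1/35))*((2 + 4) + 14) = 3*(6 + 14)/35 = (3/35)*20 = 12/7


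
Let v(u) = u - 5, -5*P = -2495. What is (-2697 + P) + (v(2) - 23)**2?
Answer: -1522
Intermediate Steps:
P = 499 (P = -1/5*(-2495) = 499)
v(u) = -5 + u
(-2697 + P) + (v(2) - 23)**2 = (-2697 + 499) + ((-5 + 2) - 23)**2 = -2198 + (-3 - 23)**2 = -2198 + (-26)**2 = -2198 + 676 = -1522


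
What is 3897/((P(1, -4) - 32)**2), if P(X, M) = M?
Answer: 433/144 ≈ 3.0069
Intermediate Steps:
3897/((P(1, -4) - 32)**2) = 3897/((-4 - 32)**2) = 3897/((-36)**2) = 3897/1296 = 3897*(1/1296) = 433/144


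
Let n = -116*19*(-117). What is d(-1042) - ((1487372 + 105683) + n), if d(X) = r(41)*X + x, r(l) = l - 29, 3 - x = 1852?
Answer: -1865276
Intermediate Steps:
x = -1849 (x = 3 - 1*1852 = 3 - 1852 = -1849)
r(l) = -29 + l
d(X) = -1849 + 12*X (d(X) = (-29 + 41)*X - 1849 = 12*X - 1849 = -1849 + 12*X)
n = 257868 (n = -2204*(-117) = 257868)
d(-1042) - ((1487372 + 105683) + n) = (-1849 + 12*(-1042)) - ((1487372 + 105683) + 257868) = (-1849 - 12504) - (1593055 + 257868) = -14353 - 1*1850923 = -14353 - 1850923 = -1865276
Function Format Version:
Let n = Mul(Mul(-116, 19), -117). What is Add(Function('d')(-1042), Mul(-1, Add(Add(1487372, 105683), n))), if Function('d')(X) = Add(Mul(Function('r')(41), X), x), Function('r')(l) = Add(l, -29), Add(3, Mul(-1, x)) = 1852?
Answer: -1865276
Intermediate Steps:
x = -1849 (x = Add(3, Mul(-1, 1852)) = Add(3, -1852) = -1849)
Function('r')(l) = Add(-29, l)
Function('d')(X) = Add(-1849, Mul(12, X)) (Function('d')(X) = Add(Mul(Add(-29, 41), X), -1849) = Add(Mul(12, X), -1849) = Add(-1849, Mul(12, X)))
n = 257868 (n = Mul(-2204, -117) = 257868)
Add(Function('d')(-1042), Mul(-1, Add(Add(1487372, 105683), n))) = Add(Add(-1849, Mul(12, -1042)), Mul(-1, Add(Add(1487372, 105683), 257868))) = Add(Add(-1849, -12504), Mul(-1, Add(1593055, 257868))) = Add(-14353, Mul(-1, 1850923)) = Add(-14353, -1850923) = -1865276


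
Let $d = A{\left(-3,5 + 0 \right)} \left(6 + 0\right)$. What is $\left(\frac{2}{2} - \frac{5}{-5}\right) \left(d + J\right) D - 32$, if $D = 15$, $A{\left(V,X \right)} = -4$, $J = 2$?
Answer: $-692$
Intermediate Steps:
$d = -24$ ($d = - 4 \left(6 + 0\right) = \left(-4\right) 6 = -24$)
$\left(\frac{2}{2} - \frac{5}{-5}\right) \left(d + J\right) D - 32 = \left(\frac{2}{2} - \frac{5}{-5}\right) \left(-24 + 2\right) 15 - 32 = \left(2 \cdot \frac{1}{2} - -1\right) \left(-22\right) 15 - 32 = \left(1 + 1\right) \left(-22\right) 15 - 32 = 2 \left(-22\right) 15 - 32 = \left(-44\right) 15 - 32 = -660 - 32 = -692$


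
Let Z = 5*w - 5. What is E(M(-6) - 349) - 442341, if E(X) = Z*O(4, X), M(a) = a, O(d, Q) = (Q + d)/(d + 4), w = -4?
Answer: -3529953/8 ≈ -4.4124e+5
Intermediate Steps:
O(d, Q) = (Q + d)/(4 + d)
Z = -25 (Z = 5*(-4) - 5 = -20 - 5 = -25)
E(X) = -25/2 - 25*X/8 (E(X) = -25*(X + 4)/(4 + 4) = -25*(4 + X)/8 = -25*(1/2 + X/8) = -25/2 - 25*X/8)
E(M(-6) - 349) - 442341 = (-25/2 - 25*(-6 - 349)/8) - 442341 = (-25/2 - 25/8*(-355)) - 442341 = (-25/2 + 8875/8) - 442341 = 8775/8 - 442341 = -3529953/8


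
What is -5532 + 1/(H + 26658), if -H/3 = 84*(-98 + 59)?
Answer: -201840551/36486 ≈ -5532.0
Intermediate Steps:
H = 9828 (H = -252*(-98 + 59) = -252*(-39) = -3*(-3276) = 9828)
-5532 + 1/(H + 26658) = -5532 + 1/(9828 + 26658) = -5532 + 1/36486 = -201840551/36486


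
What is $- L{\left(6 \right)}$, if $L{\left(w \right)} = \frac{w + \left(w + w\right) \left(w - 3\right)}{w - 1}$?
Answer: $- \frac{42}{5} \approx -8.4$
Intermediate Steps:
$L{\left(w \right)} = \frac{w + 2 w \left(-3 + w\right)}{-1 + w}$ ($L{\left(w \right)} = \frac{w + 2 w \left(w - 3\right)}{-1 + w} = \frac{w + 2 w \left(-3 + w\right)}{-1 + w}$)
$- L{\left(6 \right)} = - \frac{6 \left(-5 + 2 \cdot 6\right)}{-1 + 6} = - \frac{6 \left(-5 + 12\right)}{5} = - \frac{6 \cdot 7}{5} = \left(-1\right) \frac{42}{5} = - \frac{42}{5}$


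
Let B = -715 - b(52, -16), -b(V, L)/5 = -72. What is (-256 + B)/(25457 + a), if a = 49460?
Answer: -1331/74917 ≈ -0.017766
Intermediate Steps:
b(V, L) = 360 (b(V, L) = -5*(-72) = 360)
B = -1075 (B = -715 - 1*360 = -715 - 360 = -1075)
(-256 + B)/(25457 + a) = (-256 - 1075)/(25457 + 49460) = -1331/74917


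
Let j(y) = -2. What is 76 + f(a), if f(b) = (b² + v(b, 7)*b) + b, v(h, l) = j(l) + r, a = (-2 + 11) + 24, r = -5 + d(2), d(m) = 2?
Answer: 1033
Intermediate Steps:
r = -3 (r = -5 + 2 = -3)
a = 33 (a = 9 + 24 = 33)
v(h, l) = -5 (v(h, l) = -2 - 3 = -5)
f(b) = b² - 4*b (f(b) = (b² - 5*b) + b = b² - 4*b)
76 + f(a) = 76 + 33*(-4 + 33) = 76 + 33*29 = 76 + 957 = 1033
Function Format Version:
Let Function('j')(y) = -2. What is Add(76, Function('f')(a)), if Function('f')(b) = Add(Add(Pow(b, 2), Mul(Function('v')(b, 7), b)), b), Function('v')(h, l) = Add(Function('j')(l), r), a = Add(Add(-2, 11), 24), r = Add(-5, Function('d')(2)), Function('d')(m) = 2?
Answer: 1033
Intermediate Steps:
r = -3 (r = Add(-5, 2) = -3)
a = 33 (a = Add(9, 24) = 33)
Function('v')(h, l) = -5 (Function('v')(h, l) = Add(-2, -3) = -5)
Function('f')(b) = Add(Pow(b, 2), Mul(-4, b)) (Function('f')(b) = Add(Add(Pow(b, 2), Mul(-5, b)), b) = Add(Pow(b, 2), Mul(-4, b)))
Add(76, Function('f')(a)) = Add(76, Mul(33, Add(-4, 33))) = Add(76, Mul(33, 29)) = Add(76, 957) = 1033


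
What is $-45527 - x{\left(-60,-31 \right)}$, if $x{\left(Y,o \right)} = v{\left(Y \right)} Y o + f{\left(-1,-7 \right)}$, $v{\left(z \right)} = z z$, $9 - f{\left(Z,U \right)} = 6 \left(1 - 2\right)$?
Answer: $-6741542$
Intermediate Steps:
$f{\left(Z,U \right)} = 15$ ($f{\left(Z,U \right)} = 9 - 6 \left(1 - 2\right) = 9 - 6 \left(-1\right) = 9 - -6 = 9 + 6 = 15$)
$v{\left(z \right)} = z^{2}$
$x{\left(Y,o \right)} = 15 + o Y^{3}$ ($x{\left(Y,o \right)} = Y^{2} Y o + 15 = Y^{3} o + 15 = o Y^{3} + 15 = 15 + o Y^{3}$)
$-45527 - x{\left(-60,-31 \right)} = -45527 - \left(15 - 31 \left(-60\right)^{3}\right) = -45527 - \left(15 - -6696000\right) = -45527 - \left(15 + 6696000\right) = -45527 - 6696015 = -6741542$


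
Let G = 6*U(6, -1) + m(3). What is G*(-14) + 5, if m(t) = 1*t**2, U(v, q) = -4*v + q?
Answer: 1979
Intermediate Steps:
U(v, q) = q - 4*v
m(t) = t**2
G = -141 (G = 6*(-1 - 4*6) + 3**2 = 6*(-1 - 24) + 9 = 6*(-25) + 9 = -150 + 9 = -141)
G*(-14) + 5 = -141*(-14) + 5 = 1974 + 5 = 1979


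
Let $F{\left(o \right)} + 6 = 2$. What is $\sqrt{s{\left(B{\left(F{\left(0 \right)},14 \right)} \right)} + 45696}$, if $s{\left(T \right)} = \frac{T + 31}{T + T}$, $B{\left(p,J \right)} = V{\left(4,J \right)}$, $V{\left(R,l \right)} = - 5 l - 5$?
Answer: $\frac{\sqrt{10281666}}{15} \approx 213.77$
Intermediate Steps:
$F{\left(o \right)} = -4$ ($F{\left(o \right)} = -6 + 2 = -4$)
$V{\left(R,l \right)} = -5 - 5 l$
$B{\left(p,J \right)} = -5 - 5 J$
$s{\left(T \right)} = \frac{31 + T}{2 T}$
$\sqrt{s{\left(B{\left(F{\left(0 \right)},14 \right)} \right)} + 45696} = \sqrt{\frac{31 - 75}{2 \left(-5 - 70\right)} + 45696} = \sqrt{\frac{31 - 75}{2 \left(-75\right)} + 45696} = \sqrt{\frac{1}{2} \left(- \frac{1}{75}\right) \left(-44\right) + 45696} = \sqrt{\frac{22}{75} + 45696} = \sqrt{\frac{3427222}{75}} = \frac{\sqrt{10281666}}{15}$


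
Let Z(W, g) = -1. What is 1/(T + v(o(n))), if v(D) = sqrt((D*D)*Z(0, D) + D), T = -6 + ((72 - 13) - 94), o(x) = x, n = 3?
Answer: -41/1687 - I*sqrt(6)/1687 ≈ -0.024303 - 0.001452*I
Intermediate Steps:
T = -41 (T = -6 + (59 - 94) = -6 - 35 = -41)
v(D) = sqrt(D - D**2) (v(D) = sqrt((D*D)*(-1) + D) = sqrt(D**2*(-1) + D) = sqrt(-D**2 + D) = sqrt(D - D**2))
1/(T + v(o(n))) = 1/(-41 + sqrt(3*(1 - 1*3))) = 1/(-41 + sqrt(3*(1 - 3))) = 1/(-41 + sqrt(3*(-2))) = 1/(-41 + sqrt(-6)) = 1/(-41 + I*sqrt(6))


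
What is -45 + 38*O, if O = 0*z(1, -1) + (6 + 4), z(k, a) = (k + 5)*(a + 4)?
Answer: 335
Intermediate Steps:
z(k, a) = (4 + a)*(5 + k) (z(k, a) = (5 + k)*(4 + a) = (4 + a)*(5 + k))
O = 10 (O = 0*(20 + 4*1 + 5*(-1) - 1*1) + (6 + 4) = 0*(20 + 4 - 5 - 1) + 10 = 0*18 + 10 = 0 + 10 = 10)
-45 + 38*O = -45 + 38*10 = -45 + 380 = 335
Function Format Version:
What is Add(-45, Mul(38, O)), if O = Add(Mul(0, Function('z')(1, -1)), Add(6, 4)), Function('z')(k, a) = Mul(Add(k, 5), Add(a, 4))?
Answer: 335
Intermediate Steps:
Function('z')(k, a) = Mul(Add(4, a), Add(5, k)) (Function('z')(k, a) = Mul(Add(5, k), Add(4, a)) = Mul(Add(4, a), Add(5, k)))
O = 10 (O = Add(Mul(0, Add(20, Mul(4, 1), Mul(5, -1), Mul(-1, 1))), Add(6, 4)) = Add(Mul(0, Add(20, 4, -5, -1)), 10) = Add(Mul(0, 18), 10) = Add(0, 10) = 10)
Add(-45, Mul(38, O)) = Add(-45, Mul(38, 10)) = Add(-45, 380) = 335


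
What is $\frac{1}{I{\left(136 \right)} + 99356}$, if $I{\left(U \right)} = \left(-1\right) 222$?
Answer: $\frac{1}{99134} \approx 1.0087 \cdot 10^{-5}$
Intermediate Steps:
$I{\left(U \right)} = -222$
$\frac{1}{I{\left(136 \right)} + 99356} = \frac{1}{-222 + 99356} = \frac{1}{99134}$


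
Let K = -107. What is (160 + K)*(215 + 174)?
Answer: 20617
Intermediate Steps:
(160 + K)*(215 + 174) = (160 - 107)*(215 + 174) = 53*389 = 20617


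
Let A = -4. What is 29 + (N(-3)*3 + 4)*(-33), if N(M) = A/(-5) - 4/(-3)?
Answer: -1571/5 ≈ -314.20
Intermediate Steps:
N(M) = 32/15 (N(M) = -4/(-5) - 4/(-3) = -4*(-⅕) - 4*(-⅓) = ⅘ + 4/3 = 32/15)
29 + (N(-3)*3 + 4)*(-33) = 29 + ((32/15)*3 + 4)*(-33) = 29 + (32/5 + 4)*(-33) = 29 + (52/5)*(-33) = 29 - 1716/5 = -1571/5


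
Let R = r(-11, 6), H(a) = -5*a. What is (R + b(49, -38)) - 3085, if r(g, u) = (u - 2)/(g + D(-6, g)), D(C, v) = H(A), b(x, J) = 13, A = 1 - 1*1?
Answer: -33796/11 ≈ -3072.4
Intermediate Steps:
A = 0 (A = 1 - 1 = 0)
D(C, v) = 0 (D(C, v) = -5*0 = 0)
r(g, u) = (-2 + u)/g (r(g, u) = (u - 2)/(g + 0) = (-2 + u)/g)
R = -4/11 (R = (-2 + 6)/(-11) = -1/11*4 = -4/11 ≈ -0.36364)
(R + b(49, -38)) - 3085 = (-4/11 + 13) - 3085 = 139/11 - 3085 = -33796/11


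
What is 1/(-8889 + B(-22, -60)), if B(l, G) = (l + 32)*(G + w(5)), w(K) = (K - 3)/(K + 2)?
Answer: -7/66403 ≈ -0.00010542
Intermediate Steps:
w(K) = (-3 + K)/(2 + K)
B(l, G) = (32 + l)*(2/7 + G) (B(l, G) = (l + 32)*(G + (-3 + 5)/(2 + 5)) = (32 + l)*(G + 2/7) = (32 + l)*(2/7 + G))
1/(-8889 + B(-22, -60)) = 1/(-8889 + (64/7 + 32*(-60) + (2/7)*(-22) - 60*(-22))) = 1/(-8889 + (64/7 - 1920 - 44/7 + 1320)) = 1/(-8889 - 4180/7) = 1/(-66403/7) = -7/66403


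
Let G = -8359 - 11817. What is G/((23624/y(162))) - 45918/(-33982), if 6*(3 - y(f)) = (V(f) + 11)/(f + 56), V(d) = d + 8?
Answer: -35856367435/32814072642 ≈ -1.0927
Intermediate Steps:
V(d) = 8 + d
G = -20176
y(f) = 3 - (19 + f)/(6*(56 + f)) (y(f) = 3 - ((8 + f) + 11)/(6*(f + 56)) = 3 - (19 + f)/(6*(56 + f)))
G/((23624/y(162))) - 45918/(-33982) = -20176*(989 + 17*162)/(141744*(56 + 162)) - 45918/(-33982) = -20176/(23624/(((⅙)*(989 + 2754)/218))) - 45918*(-1/33982) = -20176/(23624/(((⅙)*(1/218)*3743))) + 22959/16991 = -20176/(23624/(3743/1308)) + 22959/16991 = -20176/(23624*(1308/3743)) + 22959/16991 = -20176/30900192/3743 + 22959/16991 = -20176*3743/30900192 + 22959/16991 = -4719923/1931262 + 22959/16991 = -35856367435/32814072642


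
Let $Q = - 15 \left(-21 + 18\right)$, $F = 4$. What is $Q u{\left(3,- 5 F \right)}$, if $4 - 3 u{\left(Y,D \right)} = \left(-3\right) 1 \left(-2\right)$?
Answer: $-30$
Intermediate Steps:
$Q = 45$ ($Q = \left(-15\right) \left(-3\right) = 45$)
$u{\left(Y,D \right)} = - \frac{2}{3}$ ($u{\left(Y,D \right)} = \frac{4}{3} - \frac{\left(-3\right) 1 \left(-2\right)}{3} = \frac{4}{3} - \frac{\left(-3\right) \left(-2\right)}{3} = \frac{4}{3} - 2 = - \frac{2}{3}$)
$Q u{\left(3,- 5 F \right)} = 45 \left(- \frac{2}{3}\right) = -30$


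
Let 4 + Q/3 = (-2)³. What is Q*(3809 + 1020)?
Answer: -173844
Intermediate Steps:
Q = -36 (Q = -12 + 3*(-2)³ = -12 + 3*(-8) = -12 - 24 = -36)
Q*(3809 + 1020) = -36*(3809 + 1020) = -36*4829 = -173844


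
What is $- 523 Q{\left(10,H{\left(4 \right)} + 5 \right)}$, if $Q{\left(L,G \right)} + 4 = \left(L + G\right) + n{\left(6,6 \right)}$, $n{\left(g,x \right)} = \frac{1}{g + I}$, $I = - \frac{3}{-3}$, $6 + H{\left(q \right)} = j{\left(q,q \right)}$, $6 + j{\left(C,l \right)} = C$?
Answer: $- \frac{11506}{7} \approx -1643.7$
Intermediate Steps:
$j{\left(C,l \right)} = -6 + C$
$H{\left(q \right)} = -12 + q$ ($H{\left(q \right)} = -6 + \left(-6 + q\right) = -12 + q$)
$I = 1$ ($I = \left(-3\right) \left(- \frac{1}{3}\right) = 1$)
$n{\left(g,x \right)} = \frac{1}{1 + g}$ ($n{\left(g,x \right)} = \frac{1}{g + 1} = \frac{1}{1 + g}$)
$Q{\left(L,G \right)} = - \frac{27}{7} + G + L$ ($Q{\left(L,G \right)} = -4 + \left(\left(L + G\right) + \frac{1}{1 + 6}\right) = -4 + \left(\left(G + L\right) + \frac{1}{7}\right) = -4 + \left(\frac{1}{7} + G + L\right) = - \frac{27}{7} + G + L$)
$- 523 Q{\left(10,H{\left(4 \right)} + 5 \right)} = - 523 \left(- \frac{27}{7} + \left(\left(-12 + 4\right) + 5\right) + 10\right) = - 523 \left(- \frac{27}{7} + \left(-8 + 5\right) + 10\right) = - 523 \left(- \frac{27}{7} - 3 + 10\right) = \left(-523\right) \frac{22}{7} = - \frac{11506}{7}$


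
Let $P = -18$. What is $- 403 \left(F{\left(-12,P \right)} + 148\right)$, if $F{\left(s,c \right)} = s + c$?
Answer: $-47554$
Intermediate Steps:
$F{\left(s,c \right)} = c + s$
$- 403 \left(F{\left(-12,P \right)} + 148\right) = - 403 \left(\left(-18 - 12\right) + 148\right) = - 403 \left(-30 + 148\right) = \left(-403\right) 118 = -47554$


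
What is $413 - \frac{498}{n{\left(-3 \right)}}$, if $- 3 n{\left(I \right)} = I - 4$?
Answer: $\frac{1397}{7} \approx 199.57$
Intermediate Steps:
$n{\left(I \right)} = \frac{4}{3} - \frac{I}{3}$ ($n{\left(I \right)} = - \frac{I - 4}{3} = - \frac{-4 + I}{3} = \frac{4}{3} - \frac{I}{3}$)
$413 - \frac{498}{n{\left(-3 \right)}} = 413 - \frac{498}{\frac{4}{3} - -1} = 413 - \frac{498}{\frac{4}{3} + 1} = 413 - \frac{498}{\frac{7}{3}} = 413 - \frac{1494}{7} = \frac{1397}{7}$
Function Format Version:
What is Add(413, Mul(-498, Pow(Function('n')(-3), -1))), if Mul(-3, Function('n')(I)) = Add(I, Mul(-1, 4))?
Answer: Rational(1397, 7) ≈ 199.57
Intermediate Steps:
Function('n')(I) = Add(Rational(4, 3), Mul(Rational(-1, 3), I)) (Function('n')(I) = Mul(Rational(-1, 3), Add(I, Mul(-1, 4))) = Mul(Rational(-1, 3), Add(I, -4)) = Mul(Rational(-1, 3), Add(-4, I)) = Add(Rational(4, 3), Mul(Rational(-1, 3), I)))
Add(413, Mul(-498, Pow(Function('n')(-3), -1))) = Add(413, Mul(-498, Pow(Add(Rational(4, 3), Mul(Rational(-1, 3), -3)), -1))) = Add(413, Mul(-498, Pow(Add(Rational(4, 3), 1), -1))) = Add(413, Mul(-498, Pow(Rational(7, 3), -1))) = Add(413, Mul(-498, Rational(3, 7))) = Add(413, Rational(-1494, 7)) = Rational(1397, 7)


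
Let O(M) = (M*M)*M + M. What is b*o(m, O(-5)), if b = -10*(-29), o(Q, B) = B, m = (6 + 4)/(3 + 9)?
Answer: -37700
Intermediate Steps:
O(M) = M + M**3 (O(M) = M**2*M + M = M**3 + M = M + M**3)
m = 5/6 (m = 10/12 = 10*(1/12) = 5/6 ≈ 0.83333)
b = 290
b*o(m, O(-5)) = 290*(-5 + (-5)**3) = 290*(-5 - 125) = 290*(-130) = -37700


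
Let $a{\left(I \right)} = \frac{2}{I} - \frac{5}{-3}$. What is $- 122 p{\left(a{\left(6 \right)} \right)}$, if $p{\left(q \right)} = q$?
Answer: $-244$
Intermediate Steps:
$a{\left(I \right)} = \frac{5}{3} + \frac{2}{I}$ ($a{\left(I \right)} = \frac{2}{I} - - \frac{5}{3} = \frac{2}{I} + \frac{5}{3} = \frac{5}{3} + \frac{2}{I}$)
$- 122 p{\left(a{\left(6 \right)} \right)} = - 122 \left(\frac{5}{3} + \frac{2}{6}\right) = - 122 \left(\frac{5}{3} + 2 \cdot \frac{1}{6}\right) = - 122 \left(\frac{5}{3} + \frac{1}{3}\right) = \left(-122\right) 2 = -244$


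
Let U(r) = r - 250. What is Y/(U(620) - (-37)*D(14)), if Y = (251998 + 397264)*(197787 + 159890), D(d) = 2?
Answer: 116113042187/222 ≈ 5.2303e+8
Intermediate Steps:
U(r) = -250 + r
Y = 232226084374 (Y = 649262*357677 = 232226084374)
Y/(U(620) - (-37)*D(14)) = 232226084374/((-250 + 620) - (-37)*2) = 232226084374/(370 - 1*(-74)) = 232226084374/(370 + 74) = 232226084374/444 = 232226084374*(1/444) = 116113042187/222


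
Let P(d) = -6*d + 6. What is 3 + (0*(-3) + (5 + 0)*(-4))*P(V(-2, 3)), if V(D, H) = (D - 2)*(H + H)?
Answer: -2997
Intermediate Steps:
V(D, H) = 2*H*(-2 + D) (V(D, H) = (-2 + D)*(2*H) = 2*H*(-2 + D))
P(d) = 6 - 6*d
3 + (0*(-3) + (5 + 0)*(-4))*P(V(-2, 3)) = 3 + (0*(-3) + (5 + 0)*(-4))*(6 - 12*3*(-2 - 2)) = 3 + (0 + 5*(-4))*(6 - 12*3*(-4)) = 3 + (0 - 20)*(6 - 6*(-24)) = 3 - 20*(6 + 144) = 3 - 20*150 = 3 - 3000 = -2997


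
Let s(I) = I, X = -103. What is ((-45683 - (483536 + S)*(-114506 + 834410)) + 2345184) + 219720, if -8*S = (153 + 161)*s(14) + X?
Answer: -347710662839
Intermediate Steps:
S = -4293/8 (S = -((153 + 161)*14 - 103)/8 = -(314*14 - 103)/8 = -(4396 - 103)/8 = -⅛*4293 = -4293/8 ≈ -536.63)
((-45683 - (483536 + S)*(-114506 + 834410)) + 2345184) + 219720 = ((-45683 - (483536 - 4293/8)*(-114506 + 834410)) + 2345184) + 219720 = ((-45683 - 3863995*719904/8) + 2345184) + 219720 = ((-45683 - 1*347713182060) + 2345184) + 219720 = ((-45683 - 347713182060) + 2345184) + 219720 = (-347713227743 + 2345184) + 219720 = -347710882559 + 219720 = -347710662839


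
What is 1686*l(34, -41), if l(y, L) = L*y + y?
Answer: -2292960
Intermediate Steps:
l(y, L) = y + L*y
1686*l(34, -41) = 1686*(34*(1 - 41)) = 1686*(34*(-40)) = 1686*(-1360) = -2292960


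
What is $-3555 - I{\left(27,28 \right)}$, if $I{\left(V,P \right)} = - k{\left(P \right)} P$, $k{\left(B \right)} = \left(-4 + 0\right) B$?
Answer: $-6691$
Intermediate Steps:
$k{\left(B \right)} = - 4 B$
$I{\left(V,P \right)} = 4 P^{2}$ ($I{\left(V,P \right)} = - \left(-4\right) P P = 4 P P = 4 P^{2}$)
$-3555 - I{\left(27,28 \right)} = -3555 - 4 \cdot 28^{2} = -3555 - 4 \cdot 784 = -3555 - 3136 = -6691$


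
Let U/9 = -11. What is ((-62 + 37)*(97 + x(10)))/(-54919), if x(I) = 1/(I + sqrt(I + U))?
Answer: 458575/10379691 - 25*I*sqrt(89)/10379691 ≈ 0.04418 - 2.2722e-5*I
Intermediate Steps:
U = -99 (U = 9*(-11) = -99)
x(I) = 1/(I + sqrt(-99 + I)) (x(I) = 1/(I + sqrt(I - 99)) = 1/(I + sqrt(-99 + I)))
((-62 + 37)*(97 + x(10)))/(-54919) = ((-62 + 37)*(97 + 1/(10 + sqrt(-99 + 10))))/(-54919) = -25*(97 + 1/(10 + sqrt(-89)))*(-1/54919) = -25*(97 + 1/(10 + I*sqrt(89)))*(-1/54919) = (-2425 - 25/(10 + I*sqrt(89)))*(-1/54919) = 2425/54919 + 25/(54919*(10 + I*sqrt(89)))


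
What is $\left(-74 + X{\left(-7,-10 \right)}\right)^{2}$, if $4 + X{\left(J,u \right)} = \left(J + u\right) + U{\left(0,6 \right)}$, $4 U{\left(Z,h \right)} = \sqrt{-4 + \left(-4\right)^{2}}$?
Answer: $\frac{\left(190 - \sqrt{3}\right)^{2}}{4} \approx 8861.2$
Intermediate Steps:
$U{\left(Z,h \right)} = \frac{\sqrt{3}}{2}$ ($U{\left(Z,h \right)} = \frac{\sqrt{-4 + \left(-4\right)^{2}}}{4} = \frac{\sqrt{-4 + 16}}{4} = \frac{\sqrt{12}}{4} = \frac{2 \sqrt{3}}{4} = \frac{\sqrt{3}}{2}$)
$X{\left(J,u \right)} = -4 + J + u + \frac{\sqrt{3}}{2}$ ($X{\left(J,u \right)} = -4 + \left(\left(J + u\right) + \frac{\sqrt{3}}{2}\right) = -4 + \left(J + u + \frac{\sqrt{3}}{2}\right) = -4 + J + u + \frac{\sqrt{3}}{2}$)
$\left(-74 + X{\left(-7,-10 \right)}\right)^{2} = \left(-74 - \left(21 - \frac{\sqrt{3}}{2}\right)\right)^{2} = \left(-95 + \frac{\sqrt{3}}{2}\right)^{2}$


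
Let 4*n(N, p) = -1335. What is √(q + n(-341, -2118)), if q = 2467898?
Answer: √9870257/2 ≈ 1570.8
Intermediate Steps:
n(N, p) = -1335/4 (n(N, p) = (¼)*(-1335) = -1335/4)
√(q + n(-341, -2118)) = √(2467898 - 1335/4) = √(9870257/4) = √9870257/2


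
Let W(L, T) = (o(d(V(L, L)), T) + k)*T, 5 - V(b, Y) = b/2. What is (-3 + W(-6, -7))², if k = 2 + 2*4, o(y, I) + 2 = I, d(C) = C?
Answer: 100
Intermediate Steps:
V(b, Y) = 5 - b/2
o(y, I) = -2 + I
k = 10 (k = 2 + 8 = 10)
W(L, T) = T*(8 + T) (W(L, T) = ((-2 + T) + 10)*T = (8 + T)*T = T*(8 + T))
(-3 + W(-6, -7))² = (-3 - 7*(8 - 7))² = (-3 - 7*1)² = (-3 - 7)² = (-10)² = 100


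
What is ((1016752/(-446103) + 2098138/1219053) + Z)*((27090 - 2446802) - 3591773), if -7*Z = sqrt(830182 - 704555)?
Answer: 608139696031362790/181274400153 + 6011485*sqrt(125627)/7 ≈ 3.0774e+8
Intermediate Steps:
Z = -sqrt(125627)/7 (Z = -sqrt(830182 - 704555)/7 = -sqrt(125627)/7 ≈ -50.634)
((1016752/(-446103) + 2098138/1219053) + Z)*((27090 - 2446802) - 3591773) = ((1016752/(-446103) + 2098138/1219053) - sqrt(125627)/7)*((27090 - 2446802) - 3591773) = ((1016752*(-1/446103) + 2098138*(1/1219053)) - sqrt(125627)/7)*(-2419712 - 3591773) = ((-1016752/446103 + 2098138/1219053) - sqrt(125627)/7)*(-6011485) = (-101162973214/181274400153 - sqrt(125627)/7)*(-6011485) = 608139696031362790/181274400153 + 6011485*sqrt(125627)/7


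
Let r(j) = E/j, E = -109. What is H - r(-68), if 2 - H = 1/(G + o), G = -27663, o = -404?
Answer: 44581/112268 ≈ 0.39709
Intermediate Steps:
H = 56135/28067 (H = 2 - 1/(-27663 - 404) = 2 - 1/(-28067) = 2 - 1*(-1/28067) = 2 + 1/28067 = 56135/28067 ≈ 2.0000)
r(j) = -109/j
H - r(-68) = 56135/28067 - (-109)/(-68) = 56135/28067 - (-109)*(-1)/68 = 56135/28067 - 1*109/68 = 56135/28067 - 109/68 = 44581/112268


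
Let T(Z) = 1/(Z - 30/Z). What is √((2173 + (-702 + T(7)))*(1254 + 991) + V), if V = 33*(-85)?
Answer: 5*√47658023/19 ≈ 1816.7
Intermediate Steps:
V = -2805
√((2173 + (-702 + T(7)))*(1254 + 991) + V) = √((2173 + (-702 + 7/(-30 + 7²)))*(1254 + 991) - 2805) = √((2173 + (-702 + 7/(-30 + 49)))*2245 - 2805) = √((2173 + (-702 + 7/19))*2245 - 2805) = √((2173 - 13331/19)*2245 - 2805) = √((27956/19)*2245 - 2805) = √(62761220/19 - 2805) = √(62707925/19) = 5*√47658023/19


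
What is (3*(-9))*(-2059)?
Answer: 55593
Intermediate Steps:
(3*(-9))*(-2059) = -27*(-2059) = 55593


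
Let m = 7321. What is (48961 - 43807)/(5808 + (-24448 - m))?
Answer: -5154/25961 ≈ -0.19853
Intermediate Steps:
(48961 - 43807)/(5808 + (-24448 - m)) = (48961 - 43807)/(5808 + (-24448 - 1*7321)) = 5154/(5808 + (-24448 - 7321)) = 5154/(5808 - 31769) = 5154/(-25961) = 5154*(-1/25961) = -5154/25961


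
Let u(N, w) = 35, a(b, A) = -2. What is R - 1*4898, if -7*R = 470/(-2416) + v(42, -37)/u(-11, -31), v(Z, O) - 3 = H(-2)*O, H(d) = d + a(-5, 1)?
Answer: -1449786263/295960 ≈ -4898.6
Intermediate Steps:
H(d) = -2 + d (H(d) = d - 2 = -2 + d)
v(Z, O) = 3 - 4*O (v(Z, O) = 3 + (-2 - 2)*O = 3 - 4*O)
R = -174183/295960 (R = -(470/(-2416) + (3 - 4*(-37))/35)/7 = -(470*(-1/2416) + (3 + 148)*(1/35))/7 = -(-235/1208 + 151*(1/35))/7 = -(-235/1208 + 151/35)/7 = -1/7*174183/42280 = -174183/295960 ≈ -0.58854)
R - 1*4898 = -174183/295960 - 1*4898 = -174183/295960 - 4898 = -1449786263/295960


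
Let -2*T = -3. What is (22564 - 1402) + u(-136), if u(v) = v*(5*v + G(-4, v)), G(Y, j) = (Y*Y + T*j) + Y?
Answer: 139754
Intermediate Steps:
T = 3/2 (T = -½*(-3) = 3/2 ≈ 1.5000)
G(Y, j) = Y + Y² + 3*j/2 (G(Y, j) = (Y*Y + 3*j/2) + Y = (Y² + 3*j/2) + Y = Y + Y² + 3*j/2)
u(v) = v*(12 + 13*v/2) (u(v) = v*(5*v + (-4 + (-4)² + 3*v/2)) = v*(5*v + (-4 + 16 + 3*v/2)) = v*(5*v + (12 + 3*v/2)) = v*(12 + 13*v/2))
(22564 - 1402) + u(-136) = (22564 - 1402) + (½)*(-136)*(24 + 13*(-136)) = 21162 + (½)*(-136)*(24 - 1768) = 21162 + (½)*(-136)*(-1744) = 21162 + 118592 = 139754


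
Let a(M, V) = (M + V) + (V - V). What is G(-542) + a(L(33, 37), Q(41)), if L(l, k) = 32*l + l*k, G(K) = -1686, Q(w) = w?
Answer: 632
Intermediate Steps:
L(l, k) = 32*l + k*l
a(M, V) = M + V (a(M, V) = (M + V) + 0 = M + V)
G(-542) + a(L(33, 37), Q(41)) = -1686 + (33*(32 + 37) + 41) = -1686 + (33*69 + 41) = -1686 + (2277 + 41) = -1686 + 2318 = 632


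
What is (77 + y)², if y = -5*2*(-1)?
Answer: 7569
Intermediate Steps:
y = 10 (y = -10*(-1) = 10)
(77 + y)² = (77 + 10)² = 87² = 7569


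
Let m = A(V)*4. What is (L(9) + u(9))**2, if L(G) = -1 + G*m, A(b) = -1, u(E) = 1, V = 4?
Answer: 1296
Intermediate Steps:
m = -4 (m = -1*4 = -4)
L(G) = -1 - 4*G (L(G) = -1 + G*(-4) = -1 - 4*G)
(L(9) + u(9))**2 = ((-1 - 4*9) + 1)**2 = ((-1 - 36) + 1)**2 = (-37 + 1)**2 = (-36)**2 = 1296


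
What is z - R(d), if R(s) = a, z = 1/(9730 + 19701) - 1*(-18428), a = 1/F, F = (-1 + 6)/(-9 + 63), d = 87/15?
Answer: 2710183071/147155 ≈ 18417.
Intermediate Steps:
d = 29/5 (d = 87*(1/15) = 29/5 ≈ 5.8000)
F = 5/54 ≈ 0.092593
a = 54/5 (a = 1/(5/54) = 54/5 ≈ 10.800)
z = 542354469/29431 (z = 1/29431 + 18428 = 542354469/29431 ≈ 18428.)
R(s) = 54/5
z - R(d) = 542354469/29431 - 1*54/5 = 542354469/29431 - 54/5 = 2710183071/147155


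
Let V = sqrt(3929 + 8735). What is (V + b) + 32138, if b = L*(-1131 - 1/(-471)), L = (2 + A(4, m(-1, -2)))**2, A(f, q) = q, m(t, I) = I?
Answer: 32138 + 2*sqrt(3166) ≈ 32251.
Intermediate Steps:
L = 0 (L = (2 - 2)**2 = 0**2 = 0)
V = 2*sqrt(3166) (V = sqrt(12664) = 2*sqrt(3166) ≈ 112.53)
b = 0 (b = 0*(-1131 - 1/(-471)) = 0*(-1131 - 1*(-1/471)) = 0*(-1131 + 1/471) = 0*(-532700/471) = 0)
(V + b) + 32138 = (2*sqrt(3166) + 0) + 32138 = 2*sqrt(3166) + 32138 = 32138 + 2*sqrt(3166)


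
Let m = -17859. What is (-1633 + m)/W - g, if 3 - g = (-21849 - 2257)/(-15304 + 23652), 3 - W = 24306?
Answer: -515886617/101440722 ≈ -5.0856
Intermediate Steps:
W = -24303 (W = 3 - 1*24306 = 3 - 24306 = -24303)
g = 24575/4174 (g = 3 - (-21849 - 2257)/(-15304 + 23652) = 3 - (-24106)/8348 = 3 - 1*(-12053/4174) = 3 + 12053/4174 = 24575/4174 ≈ 5.8876)
(-1633 + m)/W - g = (-1633 - 17859)/(-24303) - 1*24575/4174 = -19492*(-1/24303) - 24575/4174 = 19492/24303 - 24575/4174 = -515886617/101440722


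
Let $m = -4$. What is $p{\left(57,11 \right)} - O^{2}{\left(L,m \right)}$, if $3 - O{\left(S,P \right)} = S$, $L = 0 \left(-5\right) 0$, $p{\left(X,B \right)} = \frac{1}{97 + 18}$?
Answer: $- \frac{1034}{115} \approx -8.9913$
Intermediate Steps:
$p{\left(X,B \right)} = \frac{1}{115}$
$L = 0$ ($L = 0 \cdot 0 = 0$)
$O{\left(S,P \right)} = 3 - S$
$p{\left(57,11 \right)} - O^{2}{\left(L,m \right)} = \frac{1}{115} - \left(3 - 0\right)^{2} = \frac{1}{115} - \left(3 + 0\right)^{2} = \frac{1}{115} - 3^{2} = \frac{1}{115} - 9 = - \frac{1034}{115}$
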